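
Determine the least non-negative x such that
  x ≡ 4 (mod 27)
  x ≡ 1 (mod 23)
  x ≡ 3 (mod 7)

Combine the congruences pairwise.
From x ≡ 4 (mod 27) write x = 4 + 27t. Substituting into x ≡ 1 (mod 23) gives 27t ≡ 20 (mod 23), and since 4⁻¹ ≡ 6 (mod 23), t ≡ 5. Hence x ≡ 4 + 27·5 = 139 (mod 621).
From x ≡ 139 (mod 621) write x = 139 + 621t. Substituting into x ≡ 3 (mod 7) gives 621t ≡ 4 (mod 7), and since 5⁻¹ ≡ 3 (mod 7), t ≡ 5. Hence x ≡ 139 + 621·5 = 3244 (mod 4347).

3244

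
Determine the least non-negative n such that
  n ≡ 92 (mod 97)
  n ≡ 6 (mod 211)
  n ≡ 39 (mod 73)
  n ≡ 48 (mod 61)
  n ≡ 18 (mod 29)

The moduli are pairwise coprime; M = 97·211·73·61·29 = 2643046979.
M/97 = 27247907; 27247907 ≡ 25 (mod 97); 25·66 ≡ 1, so inverse 66.
M/211 = 12526289; 12526289 ≡ 63 (mod 211); 63·67 ≡ 1, so inverse 67.
M/73 = 36206123; 36206123 ≡ 21 (mod 73); 21·7 ≡ 1, so inverse 7.
M/61 = 43328639; 43328639 ≡ 34 (mod 61); 34·9 ≡ 1, so inverse 9.
M/29 = 91139551; 91139551 ≡ 4 (mod 29); 4·22 ≡ 1, so inverse 22.
n ≡ 92·27247907·66 + 6·12526289·67 + 39·36206123·7 + 48·43328639·9 + 18·91139551·22 = 235178365305.
235178365305 mod 2643046979 = 2590231153.

2590231153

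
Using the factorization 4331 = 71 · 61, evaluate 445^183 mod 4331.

586

Mod 71: 445 ≡ 19; by Fermat, exponent reduces to 183 mod 70 = 43; 19^43 ≡ 18 (mod 71).
Mod 61: 445 ≡ 18; by Fermat, exponent reduces to 183 mod 60 = 3; 18^3 ≡ 37 (mod 61).
Combine by CRT: x ≡ 18 (mod 71), x ≡ 37 (mod 61) ⇒ x ≡ 586 (mod 4331).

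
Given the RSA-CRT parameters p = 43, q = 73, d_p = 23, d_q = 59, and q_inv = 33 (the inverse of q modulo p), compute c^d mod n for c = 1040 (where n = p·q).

m₁ = c^(d_p) mod p: c ≡ 8 (mod 43), and 8^23 mod 43 = 22.
m₂ = c^(d_q) mod q: c ≡ 18 (mod 73), and 18^59 mod 73 = 36.
h = q_inv·(m₁ − m₂) mod p = 33·(22 − 36) mod 43 = 11.
m = m₂ + h·q = 36 + 11·73 = 839.

839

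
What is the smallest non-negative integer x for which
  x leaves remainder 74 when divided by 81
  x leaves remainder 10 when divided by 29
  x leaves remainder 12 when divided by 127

The moduli are pairwise coprime; N = 81·29·127 = 298323.
N/81 = 3683; 3683 ≡ 38 (mod 81); 38·32 ≡ 1, so inverse 32.
N/29 = 10287; 10287 ≡ 21 (mod 29); 21·18 ≡ 1, so inverse 18.
N/127 = 2349; 2349 ≡ 63 (mod 127); 63·125 ≡ 1, so inverse 125.
x ≡ 74·3683·32 + 10·10287·18 + 12·2349·125 = 14096504.
14096504 mod 298323 = 75323.

75323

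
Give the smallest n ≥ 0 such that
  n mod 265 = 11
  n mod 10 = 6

Combine the congruences pairwise.
gcd(265, 10) = 5 and 5 | (6 − 11), so the pair is consistent; merging gives n ≡ 276 (mod 530), where 530 = lcm(265, 10).
The solution is unique modulo lcm(265, 10) = 530.

276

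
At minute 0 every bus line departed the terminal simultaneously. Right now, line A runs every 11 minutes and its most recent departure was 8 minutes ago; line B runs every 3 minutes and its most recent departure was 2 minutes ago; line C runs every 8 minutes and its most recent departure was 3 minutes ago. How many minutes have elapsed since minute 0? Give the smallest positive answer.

107

The moduli are pairwise coprime; N = 11·3·8 = 264.
N/11 = 24; 24 ≡ 2 (mod 11); 2·6 ≡ 1, so inverse 6.
N/3 = 88; 88 ≡ 1 (mod 3), inverse 1.
N/8 = 33; 33 ≡ 1 (mod 8), inverse 1.
t ≡ 8·24·6 + 2·88·1 + 3·33·1 = 1427.
1427 mod 264 = 107.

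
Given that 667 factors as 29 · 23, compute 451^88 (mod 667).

576

Mod 29: 451 ≡ 16; by Fermat, exponent reduces to 88 mod 28 = 4; 16^4 ≡ 25 (mod 29).
Mod 23: 451 ≡ 14; since 22 | 88, by Fermat 14^88 ≡ 1 (mod 23).
Combine by CRT: x ≡ 25 (mod 29), x ≡ 1 (mod 23) ⇒ x ≡ 576 (mod 667).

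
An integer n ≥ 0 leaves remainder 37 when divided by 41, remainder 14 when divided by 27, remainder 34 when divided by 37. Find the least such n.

From n ≡ 37 (mod 41) write n = 37 + 41t. Substituting into n ≡ 14 (mod 27) gives 41t ≡ 4 (mod 27), and since 14⁻¹ ≡ 2 (mod 27), t ≡ 8. Hence n ≡ 37 + 41·8 = 365 (mod 1107).
From n ≡ 365 (mod 1107) write n = 365 + 1107t. Substituting into n ≡ 34 (mod 37) gives 1107t ≡ 2 (mod 37), and since 34⁻¹ ≡ 12 (mod 37), t ≡ 24. Hence n ≡ 365 + 1107·24 = 26933 (mod 40959).

26933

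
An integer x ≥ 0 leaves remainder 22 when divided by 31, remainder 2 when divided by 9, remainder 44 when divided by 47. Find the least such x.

From x ≡ 22 (mod 31) write x = 22 + 31t. Substituting into x ≡ 2 (mod 9) gives 31t ≡ 7 (mod 9), and since 4⁻¹ ≡ 7 (mod 9), t ≡ 4. Hence x ≡ 22 + 31·4 = 146 (mod 279).
From x ≡ 146 (mod 279) write x = 146 + 279t. Substituting into x ≡ 44 (mod 47) gives 279t ≡ 39 (mod 47), and since 44⁻¹ ≡ 31 (mod 47), t ≡ 34. Hence x ≡ 146 + 279·34 = 9632 (mod 13113).

9632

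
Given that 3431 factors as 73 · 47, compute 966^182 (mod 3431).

222

Mod 73: 966 ≡ 17; by Fermat, exponent reduces to 182 mod 72 = 38; 17^38 ≡ 3 (mod 73).
Mod 47: 966 ≡ 26; by Fermat, exponent reduces to 182 mod 46 = 44; 26^44 ≡ 34 (mod 47).
Combine by CRT: x ≡ 3 (mod 73), x ≡ 34 (mod 47) ⇒ x ≡ 222 (mod 3431).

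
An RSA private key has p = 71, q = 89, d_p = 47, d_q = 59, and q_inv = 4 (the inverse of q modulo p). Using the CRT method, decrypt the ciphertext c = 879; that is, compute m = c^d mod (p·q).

4050

m₁ = c^(d_p) mod p: c ≡ 27 (mod 71), and 27^47 mod 71 = 3.
m₂ = c^(d_q) mod q: c ≡ 78 (mod 89), and 78^59 mod 89 = 45.
h = q_inv·(m₁ − m₂) mod p = 4·(3 − 45) mod 71 = 45.
m = m₂ + h·q = 45 + 45·89 = 4050.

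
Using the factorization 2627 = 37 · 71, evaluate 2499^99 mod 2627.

1486

Mod 37: 2499 ≡ 20; by Fermat, exponent reduces to 99 mod 36 = 27; 20^27 ≡ 6 (mod 37).
Mod 71: 2499 ≡ 14; by Fermat, exponent reduces to 99 mod 70 = 29; 14^29 ≡ 66 (mod 71).
Combine by CRT: x ≡ 6 (mod 37), x ≡ 66 (mod 71) ⇒ x ≡ 1486 (mod 2627).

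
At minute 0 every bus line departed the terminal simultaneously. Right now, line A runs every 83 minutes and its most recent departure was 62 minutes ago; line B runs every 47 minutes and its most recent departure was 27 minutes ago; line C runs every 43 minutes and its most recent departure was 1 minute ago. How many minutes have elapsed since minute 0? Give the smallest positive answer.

The moduli are pairwise coprime; N = 83·47·43 = 167743.
N/83 = 2021; 2021 ≡ 29 (mod 83); 29·63 ≡ 1, so inverse 63.
N/47 = 3569; 3569 ≡ 44 (mod 47); 44·31 ≡ 1, so inverse 31.
N/43 = 3901; 3901 ≡ 31 (mod 43); 31·25 ≡ 1, so inverse 25.
t ≡ 62·2021·63 + 27·3569·31 + 1·3901·25 = 10978804.
10978804 mod 167743 = 75509.

75509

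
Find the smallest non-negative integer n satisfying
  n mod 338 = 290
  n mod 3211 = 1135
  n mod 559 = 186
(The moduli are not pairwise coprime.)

248382

gcd(338, 3211) = 169 and 169 | (1135 − 290), so the pair is consistent; merging gives n ≡ 4346 (mod 6422), where 6422 = lcm(338, 3211).
gcd(6422, 559) = 13 and 13 | (186 − 4346), so the pair is consistent; merging gives n ≡ 248382 (mod 276146), where 276146 = lcm(6422, 559).
The solution is unique modulo lcm(338, 3211, 559) = 276146.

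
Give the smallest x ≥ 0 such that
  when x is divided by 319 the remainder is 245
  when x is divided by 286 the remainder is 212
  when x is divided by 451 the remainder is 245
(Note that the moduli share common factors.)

Combine the congruences pairwise.
gcd(319, 286) = 11 and 11 | (212 − 245), so the pair is consistent; merging gives x ≡ 8220 (mod 8294), where 8294 = lcm(319, 286).
gcd(8294, 451) = 11 and 11 | (245 − 8220), so the pair is consistent; merging gives x ≡ 248746 (mod 340054), where 340054 = lcm(8294, 451).
The solution is unique modulo lcm(319, 286, 451) = 340054.

248746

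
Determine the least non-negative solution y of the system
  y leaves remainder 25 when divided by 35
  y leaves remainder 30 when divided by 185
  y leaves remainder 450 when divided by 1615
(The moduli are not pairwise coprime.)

360595

gcd(35, 185) = 5 and 5 | (30 − 25), so the pair is consistent; merging gives y ≡ 585 (mod 1295), where 1295 = lcm(35, 185).
gcd(1295, 1615) = 5 and 5 | (450 − 585), so the pair is consistent; merging gives y ≡ 360595 (mod 418285), where 418285 = lcm(1295, 1615).
The solution is unique modulo lcm(35, 185, 1615) = 418285.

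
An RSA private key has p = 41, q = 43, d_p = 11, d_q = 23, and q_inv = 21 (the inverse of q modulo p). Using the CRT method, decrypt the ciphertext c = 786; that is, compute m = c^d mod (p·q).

1662

m₁ = c^(d_p) mod p: c ≡ 7 (mod 41), and 7^11 mod 41 = 22.
m₂ = c^(d_q) mod q: c ≡ 12 (mod 43), and 12^23 mod 43 = 28.
h = q_inv·(m₁ − m₂) mod p = 21·(22 − 28) mod 41 = 38.
m = m₂ + h·q = 28 + 38·43 = 1662.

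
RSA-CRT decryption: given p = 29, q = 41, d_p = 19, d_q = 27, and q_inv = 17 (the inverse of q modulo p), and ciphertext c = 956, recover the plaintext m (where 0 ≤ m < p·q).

m₁ = c^(d_p) mod p: c ≡ 28 (mod 29), and 28^19 mod 29 = 28.
m₂ = c^(d_q) mod q: c ≡ 13 (mod 41), and 13^27 mod 41 = 15.
h = q_inv·(m₁ − m₂) mod p = 17·(28 − 15) mod 29 = 18.
m = m₂ + h·q = 15 + 18·41 = 753.

753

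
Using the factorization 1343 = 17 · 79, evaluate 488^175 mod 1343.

Mod 17: 488 ≡ 12; by Fermat, exponent reduces to 175 mod 16 = 15; 12^15 ≡ 10 (mod 17).
Mod 79: 488 ≡ 14; by Fermat, exponent reduces to 175 mod 78 = 19; 14^19 ≡ 33 (mod 79).
Combine by CRT: x ≡ 10 (mod 17), x ≡ 33 (mod 79) ⇒ x ≡ 112 (mod 1343).

112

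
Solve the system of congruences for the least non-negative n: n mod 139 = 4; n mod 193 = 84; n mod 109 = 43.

2504645

From n ≡ 4 (mod 139) write n = 4 + 139t. Substituting into n ≡ 84 (mod 193) gives 139t ≡ 80 (mod 193), and since 139⁻¹ ≡ 25 (mod 193), t ≡ 70. Hence n ≡ 4 + 139·70 = 9734 (mod 26827).
From n ≡ 9734 (mod 26827) write n = 9734 + 26827t. Substituting into n ≡ 43 (mod 109) gives 26827t ≡ 10 (mod 109), and since 13⁻¹ ≡ 42 (mod 109), t ≡ 93. Hence n ≡ 9734 + 26827·93 = 2504645 (mod 2924143).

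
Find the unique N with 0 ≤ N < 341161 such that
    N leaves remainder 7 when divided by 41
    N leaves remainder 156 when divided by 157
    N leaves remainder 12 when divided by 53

69707

The moduli are pairwise coprime; M = 41·157·53 = 341161.
M/41 = 8321; 8321 ≡ 39 (mod 41); 39·20 ≡ 1, so inverse 20.
M/157 = 2173; 2173 ≡ 132 (mod 157); 132·113 ≡ 1, so inverse 113.
M/53 = 6437; 6437 ≡ 24 (mod 53); 24·42 ≡ 1, so inverse 42.
N ≡ 7·8321·20 + 156·2173·113 + 12·6437·42 = 42714832.
42714832 mod 341161 = 69707.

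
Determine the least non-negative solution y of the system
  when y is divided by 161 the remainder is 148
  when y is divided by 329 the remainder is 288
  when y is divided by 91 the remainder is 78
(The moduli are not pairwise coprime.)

Combine the congruences pairwise.
gcd(161, 329) = 7 and 7 | (288 − 148), so the pair is consistent; merging gives y ≡ 1275 (mod 7567), where 7567 = lcm(161, 329).
gcd(7567, 91) = 7 and 7 | (78 − 1275), so the pair is consistent; merging gives y ≡ 92079 (mod 98371), where 98371 = lcm(7567, 91).
The solution is unique modulo lcm(161, 329, 91) = 98371.

92079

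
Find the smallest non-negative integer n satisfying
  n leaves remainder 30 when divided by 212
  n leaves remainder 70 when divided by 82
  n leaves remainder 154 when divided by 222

242134

gcd(212, 82) = 2 and 2 | (70 − 30), so the pair is consistent; merging gives n ≡ 7450 (mod 8692), where 8692 = lcm(212, 82).
gcd(8692, 222) = 2 and 2 | (154 − 7450), so the pair is consistent; merging gives n ≡ 242134 (mod 964812), where 964812 = lcm(8692, 222).
The solution is unique modulo lcm(212, 82, 222) = 964812.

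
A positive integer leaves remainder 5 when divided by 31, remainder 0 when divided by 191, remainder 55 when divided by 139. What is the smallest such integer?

367293

The moduli are pairwise coprime; M = 31·191·139 = 823019.
M/31 = 26549; 26549 ≡ 13 (mod 31); 13·12 ≡ 1, so inverse 12.
M/191 = 4309; 4309 ≡ 107 (mod 191); 107·25 ≡ 1, so inverse 25.
M/139 = 5921; 5921 ≡ 83 (mod 139); 83·67 ≡ 1, so inverse 67.
N ≡ 5·26549·12 + 0·4309·25 + 55·5921·67 = 23411825.
23411825 mod 823019 = 367293.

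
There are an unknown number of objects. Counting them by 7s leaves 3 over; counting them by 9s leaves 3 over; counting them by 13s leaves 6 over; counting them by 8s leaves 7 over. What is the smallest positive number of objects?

From N ≡ 3 (mod 7) write N = 3 + 7t. Substituting into N ≡ 3 (mod 9) gives 7t ≡ 0 (mod 9), and since 7⁻¹ ≡ 4 (mod 9), t ≡ 0. Hence N ≡ 3 + 7·0 = 3 (mod 63).
From N ≡ 3 (mod 63) write N = 3 + 63t. Substituting into N ≡ 6 (mod 13) gives 63t ≡ 3 (mod 13), and since 11⁻¹ ≡ 6 (mod 13), t ≡ 5. Hence N ≡ 3 + 63·5 = 318 (mod 819).
From N ≡ 318 (mod 819) write N = 318 + 819t. Substituting into N ≡ 7 (mod 8) gives 819t ≡ 1 (mod 8), and since 3⁻¹ ≡ 3 (mod 8), t ≡ 3. Hence N ≡ 318 + 819·3 = 2775 (mod 6552).

2775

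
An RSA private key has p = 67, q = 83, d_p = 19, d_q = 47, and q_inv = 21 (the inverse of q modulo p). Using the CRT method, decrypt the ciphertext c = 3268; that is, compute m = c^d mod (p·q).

m₁ = c^(d_p) mod p: c ≡ 52 (mod 67), and 52^19 mod 67 = 8.
m₂ = c^(d_q) mod q: c ≡ 31 (mod 83), and 31^47 mod 83 = 36.
h = q_inv·(m₁ − m₂) mod p = 21·(8 − 36) mod 67 = 15.
m = m₂ + h·q = 36 + 15·83 = 1281.

1281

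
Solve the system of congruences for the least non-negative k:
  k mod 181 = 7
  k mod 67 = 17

5980

From k ≡ 7 (mod 181) write k = 7 + 181t. Substituting into k ≡ 17 (mod 67) gives 181t ≡ 10 (mod 67), and since 47⁻¹ ≡ 10 (mod 67), t ≡ 33. Hence k ≡ 7 + 181·33 = 5980 (mod 12127).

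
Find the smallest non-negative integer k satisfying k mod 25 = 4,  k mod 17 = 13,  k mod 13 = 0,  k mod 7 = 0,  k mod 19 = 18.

From k ≡ 4 (mod 25) write k = 4 + 25t. Substituting into k ≡ 13 (mod 17) gives 25t ≡ 9 (mod 17), and since 8⁻¹ ≡ 15 (mod 17), t ≡ 16. Hence k ≡ 4 + 25·16 = 404 (mod 425).
From k ≡ 404 (mod 425) write k = 404 + 425t. Substituting into k ≡ 0 (mod 13) gives 425t ≡ 12 (mod 13), and since 9⁻¹ ≡ 3 (mod 13), t ≡ 10. Hence k ≡ 404 + 425·10 = 4654 (mod 5525).
From k ≡ 4654 (mod 5525) write k = 4654 + 5525t. Substituting into k ≡ 0 (mod 7) gives 5525t ≡ 1 (mod 7), and since 2⁻¹ ≡ 4 (mod 7), t ≡ 4. Hence k ≡ 4654 + 5525·4 = 26754 (mod 38675).
From k ≡ 26754 (mod 38675) write k = 26754 + 38675t. Substituting into k ≡ 18 (mod 19) gives 38675t ≡ 16 (mod 19), and since 10⁻¹ ≡ 2 (mod 19), t ≡ 13. Hence k ≡ 26754 + 38675·13 = 529529 (mod 734825).

529529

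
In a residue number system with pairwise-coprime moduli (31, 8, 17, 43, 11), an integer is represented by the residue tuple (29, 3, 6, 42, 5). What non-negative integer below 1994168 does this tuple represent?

The moduli are pairwise coprime; N = 31·8·17·43·11 = 1994168.
N/31 = 64328; 64328 ≡ 3 (mod 31); 3·21 ≡ 1, so inverse 21.
N/8 = 249271; 249271 ≡ 7 (mod 8); 7·7 ≡ 1, so inverse 7.
N/17 = 117304; 117304 ≡ 4 (mod 17); 4·13 ≡ 1, so inverse 13.
N/43 = 46376; 46376 ≡ 22 (mod 43); 22·2 ≡ 1, so inverse 2.
N/11 = 181288; 181288 ≡ 8 (mod 11); 8·7 ≡ 1, so inverse 7.
x ≡ 29·64328·21 + 3·249271·7 + 6·117304·13 + 42·46376·2 + 5·181288·7 = 63800819.
63800819 mod 1994168 = 1981611.

1981611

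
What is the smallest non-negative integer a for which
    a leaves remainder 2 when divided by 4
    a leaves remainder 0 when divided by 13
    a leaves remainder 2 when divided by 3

The moduli are pairwise coprime; N = 4·13·3 = 156.
N/4 = 39; 39 ≡ 3 (mod 4); 3·3 ≡ 1, so inverse 3.
N/13 = 12; 12 ≡ 12 (mod 13); 12·12 ≡ 1, so inverse 12.
N/3 = 52; 52 ≡ 1 (mod 3), inverse 1.
a ≡ 2·39·3 + 0·12·12 + 2·52·1 = 338.
338 mod 156 = 26.

26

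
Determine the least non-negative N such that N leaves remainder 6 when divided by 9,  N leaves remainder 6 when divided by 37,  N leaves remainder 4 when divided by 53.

The moduli are pairwise coprime; M = 9·37·53 = 17649.
M/9 = 1961; 1961 ≡ 8 (mod 9); 8·8 ≡ 1, so inverse 8.
M/37 = 477; 477 ≡ 33 (mod 37); 33·9 ≡ 1, so inverse 9.
M/53 = 333; 333 ≡ 15 (mod 53); 15·46 ≡ 1, so inverse 46.
N ≡ 6·1961·8 + 6·477·9 + 4·333·46 = 181158.
181158 mod 17649 = 4668.

4668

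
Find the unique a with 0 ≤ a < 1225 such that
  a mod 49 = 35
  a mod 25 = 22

Combine the congruences pairwise.
From a ≡ 35 (mod 49) write a = 35 + 49t. Substituting into a ≡ 22 (mod 25) gives 49t ≡ 12 (mod 25), and since 24⁻¹ ≡ 24 (mod 25), t ≡ 13. Hence a ≡ 35 + 49·13 = 672 (mod 1225).

672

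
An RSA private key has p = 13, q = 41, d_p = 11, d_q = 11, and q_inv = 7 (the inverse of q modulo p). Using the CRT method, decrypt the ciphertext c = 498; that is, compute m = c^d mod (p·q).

192

m₁ = c^(d_p) mod p: c ≡ 4 (mod 13), and 4^11 mod 13 = 10.
m₂ = c^(d_q) mod q: c ≡ 6 (mod 41), and 6^11 mod 41 = 28.
h = q_inv·(m₁ − m₂) mod p = 7·(10 − 28) mod 13 = 4.
m = m₂ + h·q = 28 + 4·41 = 192.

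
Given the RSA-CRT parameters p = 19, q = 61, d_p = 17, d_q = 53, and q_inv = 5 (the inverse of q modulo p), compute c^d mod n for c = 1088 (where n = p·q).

m₁ = c^(d_p) mod p: c ≡ 5 (mod 19), and 5^17 mod 19 = 4.
m₂ = c^(d_q) mod q: c ≡ 51 (mod 61), and 51^53 mod 61 = 7.
h = q_inv·(m₁ − m₂) mod p = 5·(4 − 7) mod 19 = 4.
m = m₂ + h·q = 7 + 4·61 = 251.

251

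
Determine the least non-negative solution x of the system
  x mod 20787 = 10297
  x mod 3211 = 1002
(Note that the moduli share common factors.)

322102

gcd(20787, 3211) = 169 and 169 | (1002 − 10297), so the pair is consistent; merging gives x ≡ 322102 (mod 394953), where 394953 = lcm(20787, 3211).
The solution is unique modulo lcm(20787, 3211) = 394953.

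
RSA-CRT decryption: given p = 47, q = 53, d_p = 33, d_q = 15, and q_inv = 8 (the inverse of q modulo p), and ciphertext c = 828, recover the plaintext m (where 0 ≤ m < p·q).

m₁ = c^(d_p) mod p: c ≡ 29 (mod 47), and 29^33 mod 47 = 23.
m₂ = c^(d_q) mod q: c ≡ 33 (mod 53), and 33^15 mod 53 = 31.
h = q_inv·(m₁ − m₂) mod p = 8·(23 − 31) mod 47 = 30.
m = m₂ + h·q = 31 + 30·53 = 1621.

1621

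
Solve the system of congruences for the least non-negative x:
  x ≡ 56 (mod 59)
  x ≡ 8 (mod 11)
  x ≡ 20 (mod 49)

From x ≡ 56 (mod 59) write x = 56 + 59t. Substituting into x ≡ 8 (mod 11) gives 59t ≡ 7 (mod 11), and since 4⁻¹ ≡ 3 (mod 11), t ≡ 10. Hence x ≡ 56 + 59·10 = 646 (mod 649).
From x ≡ 646 (mod 649) write x = 646 + 649t. Substituting into x ≡ 20 (mod 49) gives 649t ≡ 11 (mod 49), and since 12⁻¹ ≡ 45 (mod 49), t ≡ 5. Hence x ≡ 646 + 649·5 = 3891 (mod 31801).

3891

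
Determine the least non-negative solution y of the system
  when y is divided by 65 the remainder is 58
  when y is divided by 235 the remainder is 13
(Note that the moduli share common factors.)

Combine the congruences pairwise.
gcd(65, 235) = 5 and 5 | (13 − 58), so the pair is consistent; merging gives y ≡ 1423 (mod 3055), where 3055 = lcm(65, 235).
The solution is unique modulo lcm(65, 235) = 3055.

1423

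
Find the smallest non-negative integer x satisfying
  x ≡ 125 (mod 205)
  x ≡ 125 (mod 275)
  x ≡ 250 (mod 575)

gcd(205, 275) = 5 and 5 | (125 − 125), so the pair is consistent; merging gives x ≡ 125 (mod 11275), where 11275 = lcm(205, 275).
gcd(11275, 575) = 25 and 25 | (250 − 125), so the pair is consistent; merging gives x ≡ 22675 (mod 259325), where 259325 = lcm(11275, 575).
The solution is unique modulo lcm(205, 275, 575) = 259325.

22675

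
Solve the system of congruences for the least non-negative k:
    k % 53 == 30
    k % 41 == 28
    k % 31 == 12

The moduli are pairwise coprime; N = 53·41·31 = 67363.
N/53 = 1271; 1271 ≡ 52 (mod 53); 52·52 ≡ 1, so inverse 52.
N/41 = 1643; 1643 ≡ 3 (mod 41); 3·14 ≡ 1, so inverse 14.
N/31 = 2173; 2173 ≡ 3 (mod 31); 3·21 ≡ 1, so inverse 21.
k ≡ 30·1271·52 + 28·1643·14 + 12·2173·21 = 3174412.
3174412 mod 67363 = 8351.

8351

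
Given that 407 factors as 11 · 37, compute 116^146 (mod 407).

247

Mod 11: 116 ≡ 6; by Fermat, exponent reduces to 146 mod 10 = 6; 6^6 ≡ 5 (mod 11).
Mod 37: 116 ≡ 5; by Fermat, exponent reduces to 146 mod 36 = 2; 5^2 ≡ 25 (mod 37).
Combine by CRT: x ≡ 5 (mod 11), x ≡ 25 (mod 37) ⇒ x ≡ 247 (mod 407).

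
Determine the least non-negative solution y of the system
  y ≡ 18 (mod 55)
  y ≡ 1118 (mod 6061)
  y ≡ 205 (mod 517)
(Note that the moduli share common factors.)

gcd(55, 6061) = 11 and 11 | (1118 − 18), so the pair is consistent; merging gives y ≡ 1118 (mod 30305), where 30305 = lcm(55, 6061).
gcd(30305, 517) = 11 and 11 | (205 − 1118), so the pair is consistent; merging gives y ≡ 61728 (mod 1424335), where 1424335 = lcm(30305, 517).
The solution is unique modulo lcm(55, 6061, 517) = 1424335.

61728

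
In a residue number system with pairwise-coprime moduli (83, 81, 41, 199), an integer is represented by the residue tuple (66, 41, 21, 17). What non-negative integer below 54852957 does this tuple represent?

19788179

The moduli are pairwise coprime; N = 83·81·41·199 = 54852957.
N/83 = 660879; 660879 ≡ 33 (mod 83); 33·78 ≡ 1, so inverse 78.
N/81 = 677197; 677197 ≡ 37 (mod 81); 37·46 ≡ 1, so inverse 46.
N/41 = 1337877; 1337877 ≡ 6 (mod 41); 6·7 ≡ 1, so inverse 7.
N/199 = 275643; 275643 ≡ 28 (mod 199); 28·64 ≡ 1, so inverse 64.
x ≡ 66·660879·78 + 41·677197·46 + 21·1337877·7 + 17·275643·64 = 5175966137.
5175966137 mod 54852957 = 19788179.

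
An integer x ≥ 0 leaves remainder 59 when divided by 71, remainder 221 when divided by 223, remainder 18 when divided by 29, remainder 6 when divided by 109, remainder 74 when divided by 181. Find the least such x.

From x ≡ 59 (mod 71) write x = 59 + 71t. Substituting into x ≡ 221 (mod 223) gives 71t ≡ 162 (mod 223), and since 71⁻¹ ≡ 22 (mod 223), t ≡ 219. Hence x ≡ 59 + 71·219 = 15608 (mod 15833).
From x ≡ 15608 (mod 15833) write x = 15608 + 15833t. Substituting into x ≡ 18 (mod 29) gives 15833t ≡ 12 (mod 29), and since 28⁻¹ ≡ 28 (mod 29), t ≡ 17. Hence x ≡ 15608 + 15833·17 = 284769 (mod 459157).
From x ≡ 284769 (mod 459157) write x = 284769 + 459157t. Substituting into x ≡ 6 (mod 109) gives 459157t ≡ 54 (mod 109), and since 49⁻¹ ≡ 89 (mod 109), t ≡ 10. Hence x ≡ 284769 + 459157·10 = 4876339 (mod 50048113).
From x ≡ 4876339 (mod 50048113) write x = 4876339 + 50048113t. Substituting into x ≡ 74 (mod 181) gives 50048113t ≡ 56 (mod 181), and since 165⁻¹ ≡ 147 (mod 181), t ≡ 87. Hence x ≡ 4876339 + 50048113·87 = 4359062170 (mod 9058708453).

4359062170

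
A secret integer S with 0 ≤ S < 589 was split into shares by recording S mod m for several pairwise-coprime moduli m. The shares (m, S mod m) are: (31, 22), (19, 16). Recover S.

Combine the congruences pairwise.
From S ≡ 22 (mod 31) write S = 22 + 31t. Substituting into S ≡ 16 (mod 19) gives 31t ≡ 13 (mod 19), and since 12⁻¹ ≡ 8 (mod 19), t ≡ 9. Hence S ≡ 22 + 31·9 = 301 (mod 589).

301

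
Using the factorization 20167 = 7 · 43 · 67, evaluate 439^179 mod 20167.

15305

Mod 7: 439 ≡ 5; by Fermat, exponent reduces to 179 mod 6 = 5; 5^5 ≡ 3 (mod 7).
Mod 43: 439 ≡ 9; by Fermat, exponent reduces to 179 mod 42 = 11; 9^11 ≡ 40 (mod 43).
Mod 67: 439 ≡ 37; by Fermat, exponent reduces to 179 mod 66 = 47; 37^47 ≡ 29 (mod 67).
Combine by CRT: x ≡ 3 (mod 7), x ≡ 40 (mod 43), x ≡ 29 (mod 67) ⇒ x ≡ 15305 (mod 20167).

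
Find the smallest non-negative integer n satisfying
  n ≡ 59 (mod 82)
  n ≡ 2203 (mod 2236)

gcd(82, 2236) = 2 and 2 | (2203 − 59), so the pair is consistent; merging gives n ≡ 75991 (mod 91676), where 91676 = lcm(82, 2236).
The solution is unique modulo lcm(82, 2236) = 91676.

75991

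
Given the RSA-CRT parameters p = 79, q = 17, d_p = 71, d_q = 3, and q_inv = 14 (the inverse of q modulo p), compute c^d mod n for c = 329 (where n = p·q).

m₁ = c^(d_p) mod p: c ≡ 13 (mod 79), and 13^71 mod 79 = 40.
m₂ = c^(d_q) mod q: c ≡ 6 (mod 17), and 6^3 mod 17 = 12.
h = q_inv·(m₁ − m₂) mod p = 14·(40 − 12) mod 79 = 76.
m = m₂ + h·q = 12 + 76·17 = 1304.

1304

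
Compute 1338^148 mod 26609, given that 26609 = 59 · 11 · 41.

Mod 59: 1338 ≡ 40; by Fermat, exponent reduces to 148 mod 58 = 32; 40^32 ≡ 15 (mod 59).
Mod 11: 1338 ≡ 7; by Fermat, exponent reduces to 148 mod 10 = 8; 7^8 ≡ 9 (mod 11).
Mod 41: 1338 ≡ 26; by Fermat, exponent reduces to 148 mod 40 = 28; 26^28 ≡ 23 (mod 41).
Combine by CRT: x ≡ 15 (mod 59), x ≡ 9 (mod 11), x ≡ 23 (mod 41) ⇒ x ≡ 9986 (mod 26609).

9986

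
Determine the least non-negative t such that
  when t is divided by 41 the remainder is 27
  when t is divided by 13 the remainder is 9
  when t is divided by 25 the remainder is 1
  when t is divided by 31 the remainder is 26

357301

Combine the congruences pairwise.
From t ≡ 27 (mod 41) write t = 27 + 41s. Substituting into t ≡ 9 (mod 13) gives 41s ≡ 8 (mod 13), and since 2⁻¹ ≡ 7 (mod 13), s ≡ 4. Hence t ≡ 27 + 41·4 = 191 (mod 533).
From t ≡ 191 (mod 533) write t = 191 + 533s. Substituting into t ≡ 1 (mod 25) gives 533s ≡ 10 (mod 25), and since 8⁻¹ ≡ 22 (mod 25), s ≡ 20. Hence t ≡ 191 + 533·20 = 10851 (mod 13325).
From t ≡ 10851 (mod 13325) write t = 10851 + 13325s. Substituting into t ≡ 26 (mod 31) gives 13325s ≡ 25 (mod 31), and since 26⁻¹ ≡ 6 (mod 31), s ≡ 26. Hence t ≡ 10851 + 13325·26 = 357301 (mod 413075).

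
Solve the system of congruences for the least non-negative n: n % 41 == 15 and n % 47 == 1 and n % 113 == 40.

25804

The moduli are pairwise coprime; M = 41·47·113 = 217751.
M/41 = 5311; 5311 ≡ 22 (mod 41); 22·28 ≡ 1, so inverse 28.
M/47 = 4633; 4633 ≡ 27 (mod 47); 27·7 ≡ 1, so inverse 7.
M/113 = 1927; 1927 ≡ 6 (mod 113); 6·19 ≡ 1, so inverse 19.
n ≡ 15·5311·28 + 1·4633·7 + 40·1927·19 = 3727571.
3727571 mod 217751 = 25804.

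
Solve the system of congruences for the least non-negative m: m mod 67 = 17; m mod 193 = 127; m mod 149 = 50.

1602992

The moduli are pairwise coprime; N = 67·193·149 = 1926719.
N/67 = 28757; 28757 ≡ 14 (mod 67); 14·24 ≡ 1, so inverse 24.
N/193 = 9983; 9983 ≡ 140 (mod 193); 140·142 ≡ 1, so inverse 142.
N/149 = 12931; 12931 ≡ 117 (mod 149); 117·135 ≡ 1, so inverse 135.
m ≡ 17·28757·24 + 127·9983·142 + 50·12931·135 = 279050528.
279050528 mod 1926719 = 1602992.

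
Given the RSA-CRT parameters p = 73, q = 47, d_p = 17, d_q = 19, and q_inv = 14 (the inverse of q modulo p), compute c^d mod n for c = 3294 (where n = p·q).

2547

m₁ = c^(d_p) mod p: c ≡ 9 (mod 73), and 9^17 mod 73 = 65.
m₂ = c^(d_q) mod q: c ≡ 4 (mod 47), and 4^19 mod 47 = 9.
h = q_inv·(m₁ − m₂) mod p = 14·(65 − 9) mod 73 = 54.
m = m₂ + h·q = 9 + 54·47 = 2547.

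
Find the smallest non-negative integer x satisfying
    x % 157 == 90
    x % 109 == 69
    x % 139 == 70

From x ≡ 90 (mod 157) write x = 90 + 157t. Substituting into x ≡ 69 (mod 109) gives 157t ≡ 88 (mod 109), and since 48⁻¹ ≡ 25 (mod 109), t ≡ 20. Hence x ≡ 90 + 157·20 = 3230 (mod 17113).
From x ≡ 3230 (mod 17113) write x = 3230 + 17113t. Substituting into x ≡ 70 (mod 139) gives 17113t ≡ 37 (mod 139), and since 16⁻¹ ≡ 113 (mod 139), t ≡ 11. Hence x ≡ 3230 + 17113·11 = 191473 (mod 2378707).

191473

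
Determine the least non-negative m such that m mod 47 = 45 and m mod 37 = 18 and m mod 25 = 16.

27916

From m ≡ 45 (mod 47) write m = 45 + 47t. Substituting into m ≡ 18 (mod 37) gives 47t ≡ 10 (mod 37), and since 10⁻¹ ≡ 26 (mod 37), t ≡ 1. Hence m ≡ 45 + 47·1 = 92 (mod 1739).
From m ≡ 92 (mod 1739) write m = 92 + 1739t. Substituting into m ≡ 16 (mod 25) gives 1739t ≡ 24 (mod 25), and since 14⁻¹ ≡ 9 (mod 25), t ≡ 16. Hence m ≡ 92 + 1739·16 = 27916 (mod 43475).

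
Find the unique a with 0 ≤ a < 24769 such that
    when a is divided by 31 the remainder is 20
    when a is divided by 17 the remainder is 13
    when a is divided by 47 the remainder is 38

12916

From a ≡ 20 (mod 31) write a = 20 + 31t. Substituting into a ≡ 13 (mod 17) gives 31t ≡ 10 (mod 17), and since 14⁻¹ ≡ 11 (mod 17), t ≡ 8. Hence a ≡ 20 + 31·8 = 268 (mod 527).
From a ≡ 268 (mod 527) write a = 268 + 527t. Substituting into a ≡ 38 (mod 47) gives 527t ≡ 5 (mod 47), and since 10⁻¹ ≡ 33 (mod 47), t ≡ 24. Hence a ≡ 268 + 527·24 = 12916 (mod 24769).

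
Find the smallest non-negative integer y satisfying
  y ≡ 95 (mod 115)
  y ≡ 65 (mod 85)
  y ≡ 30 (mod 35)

7800

gcd(115, 85) = 5 and 5 | (65 − 95), so the pair is consistent; merging gives y ≡ 1935 (mod 1955), where 1955 = lcm(115, 85).
gcd(1955, 35) = 5 and 5 | (30 − 1935), so the pair is consistent; merging gives y ≡ 7800 (mod 13685), where 13685 = lcm(1955, 35).
The solution is unique modulo lcm(115, 85, 35) = 13685.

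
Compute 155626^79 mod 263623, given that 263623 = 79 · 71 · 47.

118259

Mod 79: 155626 ≡ 75; by Fermat, exponent reduces to 79 mod 78 = 1; 75^1 ≡ 75 (mod 79).
Mod 71: 155626 ≡ 65; by Fermat, exponent reduces to 79 mod 70 = 9; 65^9 ≡ 44 (mod 71).
Mod 47: 155626 ≡ 9; by Fermat, exponent reduces to 79 mod 46 = 33; 9^33 ≡ 7 (mod 47).
Combine by CRT: x ≡ 75 (mod 79), x ≡ 44 (mod 71), x ≡ 7 (mod 47) ⇒ x ≡ 118259 (mod 263623).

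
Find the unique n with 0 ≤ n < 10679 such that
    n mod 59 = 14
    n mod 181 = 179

Combine the congruences pairwise.
From n ≡ 14 (mod 59) write n = 14 + 59t. Substituting into n ≡ 179 (mod 181) gives 59t ≡ 165 (mod 181), and since 59⁻¹ ≡ 135 (mod 181), t ≡ 12. Hence n ≡ 14 + 59·12 = 722 (mod 10679).

722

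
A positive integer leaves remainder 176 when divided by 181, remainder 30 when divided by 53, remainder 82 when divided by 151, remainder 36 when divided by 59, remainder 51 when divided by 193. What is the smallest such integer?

From t ≡ 176 (mod 181) write t = 176 + 181s. Substituting into t ≡ 30 (mod 53) gives 181s ≡ 13 (mod 53), and since 22⁻¹ ≡ 41 (mod 53), s ≡ 3. Hence t ≡ 176 + 181·3 = 719 (mod 9593).
From t ≡ 719 (mod 9593) write t = 719 + 9593s. Substituting into t ≡ 82 (mod 151) gives 9593s ≡ 118 (mod 151), and since 80⁻¹ ≡ 17 (mod 151), s ≡ 43. Hence t ≡ 719 + 9593·43 = 413218 (mod 1448543).
From t ≡ 413218 (mod 1448543) write t = 413218 + 1448543s. Substituting into t ≡ 36 (mod 59) gives 1448543s ≡ 54 (mod 59), and since 34⁻¹ ≡ 33 (mod 59), s ≡ 12. Hence t ≡ 413218 + 1448543·12 = 17795734 (mod 85464037).
From t ≡ 17795734 (mod 85464037) write t = 17795734 + 85464037s. Substituting into t ≡ 51 (mod 193) gives 85464037s ≡ 75 (mod 193), and since 163⁻¹ ≡ 45 (mod 193), s ≡ 94. Hence t ≡ 17795734 + 85464037·94 = 8051415212 (mod 16494559141).

8051415212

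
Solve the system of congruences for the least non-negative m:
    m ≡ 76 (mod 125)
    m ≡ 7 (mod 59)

From m ≡ 76 (mod 125) write m = 76 + 125t. Substituting into m ≡ 7 (mod 59) gives 125t ≡ 49 (mod 59), and since 7⁻¹ ≡ 17 (mod 59), t ≡ 7. Hence m ≡ 76 + 125·7 = 951 (mod 7375).

951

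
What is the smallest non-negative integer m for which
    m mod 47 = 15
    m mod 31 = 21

From m ≡ 15 (mod 47) write m = 15 + 47t. Substituting into m ≡ 21 (mod 31) gives 47t ≡ 6 (mod 31), and since 16⁻¹ ≡ 2 (mod 31), t ≡ 12. Hence m ≡ 15 + 47·12 = 579 (mod 1457).

579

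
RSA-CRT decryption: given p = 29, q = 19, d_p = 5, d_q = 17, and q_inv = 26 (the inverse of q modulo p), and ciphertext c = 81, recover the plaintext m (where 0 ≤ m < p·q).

m₁ = c^(d_p) mod p: c ≡ 23 (mod 29), and 23^5 mod 29 = 25.
m₂ = c^(d_q) mod q: c ≡ 5 (mod 19), and 5^17 mod 19 = 4.
h = q_inv·(m₁ − m₂) mod p = 26·(25 − 4) mod 29 = 24.
m = m₂ + h·q = 4 + 24·19 = 460.

460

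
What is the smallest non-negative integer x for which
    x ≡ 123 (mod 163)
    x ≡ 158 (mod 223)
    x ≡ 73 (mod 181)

1747809

From x ≡ 123 (mod 163) write x = 123 + 163t. Substituting into x ≡ 158 (mod 223) gives 163t ≡ 35 (mod 223), and since 163⁻¹ ≡ 26 (mod 223), t ≡ 18. Hence x ≡ 123 + 163·18 = 3057 (mod 36349).
From x ≡ 3057 (mod 36349) write x = 3057 + 36349t. Substituting into x ≡ 73 (mod 181) gives 36349t ≡ 93 (mod 181), and since 149⁻¹ ≡ 164 (mod 181), t ≡ 48. Hence x ≡ 3057 + 36349·48 = 1747809 (mod 6579169).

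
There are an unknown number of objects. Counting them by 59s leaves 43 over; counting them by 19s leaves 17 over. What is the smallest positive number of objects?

From N ≡ 43 (mod 59) write N = 43 + 59t. Substituting into N ≡ 17 (mod 19) gives 59t ≡ 12 (mod 19), and since 2⁻¹ ≡ 10 (mod 19), t ≡ 6. Hence N ≡ 43 + 59·6 = 397 (mod 1121).

397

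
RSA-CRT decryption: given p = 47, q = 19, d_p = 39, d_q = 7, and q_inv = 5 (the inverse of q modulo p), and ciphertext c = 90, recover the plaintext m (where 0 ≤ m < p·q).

m₁ = c^(d_p) mod p: c ≡ 43 (mod 47), and 43^39 mod 47 = 5.
m₂ = c^(d_q) mod q: c ≡ 14 (mod 19), and 14^7 mod 19 = 3.
h = q_inv·(m₁ − m₂) mod p = 5·(5 − 3) mod 47 = 10.
m = m₂ + h·q = 3 + 10·19 = 193.

193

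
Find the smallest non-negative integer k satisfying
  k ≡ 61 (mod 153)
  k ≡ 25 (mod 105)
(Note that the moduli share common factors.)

Combine the congruences pairwise.
gcd(153, 105) = 3 and 3 | (25 − 61), so the pair is consistent; merging gives k ≡ 1285 (mod 5355), where 5355 = lcm(153, 105).
The solution is unique modulo lcm(153, 105) = 5355.

1285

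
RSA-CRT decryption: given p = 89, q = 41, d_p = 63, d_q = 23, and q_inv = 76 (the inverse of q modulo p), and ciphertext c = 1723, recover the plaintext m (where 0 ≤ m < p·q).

1641

m₁ = c^(d_p) mod p: c ≡ 32 (mod 89), and 32^63 mod 89 = 39.
m₂ = c^(d_q) mod q: c ≡ 1 (mod 41), and 1^23 mod 41 = 1.
h = q_inv·(m₁ − m₂) mod p = 76·(39 − 1) mod 89 = 40.
m = m₂ + h·q = 1 + 40·41 = 1641.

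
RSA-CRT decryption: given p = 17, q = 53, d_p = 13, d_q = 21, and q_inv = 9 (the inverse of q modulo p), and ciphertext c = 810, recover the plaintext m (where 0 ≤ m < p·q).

789

m₁ = c^(d_p) mod p: c ≡ 11 (mod 17), and 11^13 mod 17 = 7.
m₂ = c^(d_q) mod q: c ≡ 15 (mod 53), and 15^21 mod 53 = 47.
h = q_inv·(m₁ − m₂) mod p = 9·(7 − 47) mod 17 = 14.
m = m₂ + h·q = 47 + 14·53 = 789.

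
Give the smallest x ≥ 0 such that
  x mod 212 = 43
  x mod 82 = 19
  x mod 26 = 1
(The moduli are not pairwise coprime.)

12975

gcd(212, 82) = 2 and 2 | (19 − 43), so the pair is consistent; merging gives x ≡ 4283 (mod 8692), where 8692 = lcm(212, 82).
gcd(8692, 26) = 2 and 2 | (1 − 4283), so the pair is consistent; merging gives x ≡ 12975 (mod 112996), where 112996 = lcm(8692, 26).
The solution is unique modulo lcm(212, 82, 26) = 112996.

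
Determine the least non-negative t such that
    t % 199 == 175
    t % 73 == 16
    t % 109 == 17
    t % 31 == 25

19160691

From t ≡ 175 (mod 199) write t = 175 + 199s. Substituting into t ≡ 16 (mod 73) gives 199s ≡ 60 (mod 73), and since 53⁻¹ ≡ 62 (mod 73), s ≡ 70. Hence t ≡ 175 + 199·70 = 14105 (mod 14527).
From t ≡ 14105 (mod 14527) write t = 14105 + 14527s. Substituting into t ≡ 17 (mod 109) gives 14527s ≡ 82 (mod 109), and since 30⁻¹ ≡ 40 (mod 109), s ≡ 10. Hence t ≡ 14105 + 14527·10 = 159375 (mod 1583443).
From t ≡ 159375 (mod 1583443) write t = 159375 + 1583443s. Substituting into t ≡ 25 (mod 31) gives 1583443s ≡ 21 (mod 31), and since 25⁻¹ ≡ 5 (mod 31), s ≡ 12. Hence t ≡ 159375 + 1583443·12 = 19160691 (mod 49086733).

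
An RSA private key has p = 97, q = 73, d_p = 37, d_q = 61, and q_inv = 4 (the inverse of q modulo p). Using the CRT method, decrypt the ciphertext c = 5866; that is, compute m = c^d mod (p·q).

1033

m₁ = c^(d_p) mod p: c ≡ 46 (mod 97), and 46^37 mod 97 = 63.
m₂ = c^(d_q) mod q: c ≡ 26 (mod 73), and 26^61 mod 73 = 11.
h = q_inv·(m₁ − m₂) mod p = 4·(63 − 11) mod 97 = 14.
m = m₂ + h·q = 11 + 14·73 = 1033.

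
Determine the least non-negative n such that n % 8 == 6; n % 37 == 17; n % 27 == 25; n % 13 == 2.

The moduli are pairwise coprime; M = 8·37·27·13 = 103896.
M/8 = 12987; 12987 ≡ 3 (mod 8); 3·3 ≡ 1, so inverse 3.
M/37 = 2808; 2808 ≡ 33 (mod 37); 33·9 ≡ 1, so inverse 9.
M/27 = 3848; 3848 ≡ 14 (mod 27); 14·2 ≡ 1, so inverse 2.
M/13 = 7992; 7992 ≡ 10 (mod 13); 10·4 ≡ 1, so inverse 4.
n ≡ 6·12987·3 + 17·2808·9 + 25·3848·2 + 2·7992·4 = 919726.
919726 mod 103896 = 88558.

88558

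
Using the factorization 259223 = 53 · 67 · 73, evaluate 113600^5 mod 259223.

80640

Mod 53: 113600 ≡ 21; 21^5 ≡ 27 (mod 53).
Mod 67: 113600 ≡ 35; 35^5 ≡ 39 (mod 67).
Mod 73: 113600 ≡ 12; 12^5 ≡ 48 (mod 73).
Combine by CRT: x ≡ 27 (mod 53), x ≡ 39 (mod 67), x ≡ 48 (mod 73) ⇒ x ≡ 80640 (mod 259223).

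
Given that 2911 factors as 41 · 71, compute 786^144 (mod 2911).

838

Mod 41: 786 ≡ 7; by Fermat, exponent reduces to 144 mod 40 = 24; 7^24 ≡ 18 (mod 41).
Mod 71: 786 ≡ 5; by Fermat, exponent reduces to 144 mod 70 = 4; 5^4 ≡ 57 (mod 71).
Combine by CRT: x ≡ 18 (mod 41), x ≡ 57 (mod 71) ⇒ x ≡ 838 (mod 2911).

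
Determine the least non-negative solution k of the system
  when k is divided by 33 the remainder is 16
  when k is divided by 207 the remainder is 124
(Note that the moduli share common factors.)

gcd(33, 207) = 3 and 3 | (124 − 16), so the pair is consistent; merging gives k ≡ 2194 (mod 2277), where 2277 = lcm(33, 207).
The solution is unique modulo lcm(33, 207) = 2277.

2194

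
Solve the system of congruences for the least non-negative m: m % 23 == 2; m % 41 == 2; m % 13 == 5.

5660

The moduli are pairwise coprime; N = 23·41·13 = 12259.
N/23 = 533; 533 ≡ 4 (mod 23); 4·6 ≡ 1, so inverse 6.
N/41 = 299; 299 ≡ 12 (mod 41); 12·24 ≡ 1, so inverse 24.
N/13 = 943; 943 ≡ 7 (mod 13); 7·2 ≡ 1, so inverse 2.
m ≡ 2·533·6 + 2·299·24 + 5·943·2 = 30178.
30178 mod 12259 = 5660.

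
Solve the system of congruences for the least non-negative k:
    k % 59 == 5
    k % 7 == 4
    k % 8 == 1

2601

From k ≡ 5 (mod 59) write k = 5 + 59t. Substituting into k ≡ 4 (mod 7) gives 59t ≡ 6 (mod 7), and since 3⁻¹ ≡ 5 (mod 7), t ≡ 2. Hence k ≡ 5 + 59·2 = 123 (mod 413).
From k ≡ 123 (mod 413) write k = 123 + 413t. Substituting into k ≡ 1 (mod 8) gives 413t ≡ 6 (mod 8), and since 5⁻¹ ≡ 5 (mod 8), t ≡ 6. Hence k ≡ 123 + 413·6 = 2601 (mod 3304).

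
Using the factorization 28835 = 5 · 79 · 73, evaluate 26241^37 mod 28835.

8726

Mod 5: 26241 ≡ 1; by Fermat, exponent reduces to 37 mod 4 = 1; 1^1 ≡ 1 (mod 5).
Mod 79: 26241 ≡ 13; 13^37 ≡ 36 (mod 79).
Mod 73: 26241 ≡ 34; 34^37 ≡ 39 (mod 73).
Combine by CRT: x ≡ 1 (mod 5), x ≡ 36 (mod 79), x ≡ 39 (mod 73) ⇒ x ≡ 8726 (mod 28835).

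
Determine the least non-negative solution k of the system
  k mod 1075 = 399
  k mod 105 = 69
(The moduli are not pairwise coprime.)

13299

Combine the congruences pairwise.
gcd(1075, 105) = 5 and 5 | (69 − 399), so the pair is consistent; merging gives k ≡ 13299 (mod 22575), where 22575 = lcm(1075, 105).
The solution is unique modulo lcm(1075, 105) = 22575.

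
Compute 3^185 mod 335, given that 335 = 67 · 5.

Mod 67: 3 ≡ 3; by Fermat, exponent reduces to 185 mod 66 = 53; 3^53 ≡ 52 (mod 67).
Mod 5: 3 ≡ 3; by Fermat, exponent reduces to 185 mod 4 = 1; 3^1 ≡ 3 (mod 5).
Combine by CRT: x ≡ 52 (mod 67), x ≡ 3 (mod 5) ⇒ x ≡ 253 (mod 335).

253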